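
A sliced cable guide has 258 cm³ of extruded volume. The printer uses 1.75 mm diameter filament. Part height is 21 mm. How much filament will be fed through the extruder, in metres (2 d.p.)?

Filament cross-section = π × (1.75/2)² = 2.4053 mm².
Length = 258 cm³ / 2.4053 mm² = 258000 / 2.4053 = 107263.13 mm = 107.26 m.

107.26 m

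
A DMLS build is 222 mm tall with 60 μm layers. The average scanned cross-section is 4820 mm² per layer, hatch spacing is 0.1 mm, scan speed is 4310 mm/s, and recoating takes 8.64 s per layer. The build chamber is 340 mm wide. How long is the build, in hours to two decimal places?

Layer count = ceil(222 / 0.06) = 3700.
Scan path per layer = 4820 / 0.1 = 48200 mm.
Per-layer scan time = 48200 / 4310 = 11.1833 s.
Layer cycle = 11.1833 + 8.64, so 19.8233 s.
Build time = 3700 × 19.8233 = 73346.21 s = 20.37 hours.

20.37 hours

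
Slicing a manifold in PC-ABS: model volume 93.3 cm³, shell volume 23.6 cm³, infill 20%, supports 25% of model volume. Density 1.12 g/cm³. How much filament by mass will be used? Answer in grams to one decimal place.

68.2 g

Infill region: 93.3 − 23.6 → 69.7 cm³.
Infill deposited: 0.20 × 69.7 → 13.94 cm³.
Support = 0.25 × 93.3 = 23.325 cm³.
Deposited volume = 23.6 + 13.94 + 23.325 = 60.865 cm³.
Mass: 60.865 × 1.12 → 68.1688 g.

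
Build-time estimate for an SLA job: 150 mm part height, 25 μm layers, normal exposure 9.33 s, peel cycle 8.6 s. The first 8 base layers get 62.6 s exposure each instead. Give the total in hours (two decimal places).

Number of layers: 150 / 0.025 → 6000 (rounded up).
Base layers = 8 × (62.6 + 8.6) = 569.6 s.
Normal layers = 5992 × (9.33 + 8.6) = 107436.56 s.
Sum: 569.6 + 107436.56 = 108006.16 s → 30.00 hours.

30.00 hours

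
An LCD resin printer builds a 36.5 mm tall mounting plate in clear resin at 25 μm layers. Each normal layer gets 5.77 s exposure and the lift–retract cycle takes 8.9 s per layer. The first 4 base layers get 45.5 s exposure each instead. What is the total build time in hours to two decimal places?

5.99 hours

Layer count = ceil(36.5 / 0.025) = 1460.
Bottom layers: 4 × (45.5 + 8.9) → 217.6 s.
Normal layers: 1456 × (5.77 + 8.9) → 21359.52 s.
Sum: 217.6 + 21359.52 = 21577.12 s → 5.99 hours.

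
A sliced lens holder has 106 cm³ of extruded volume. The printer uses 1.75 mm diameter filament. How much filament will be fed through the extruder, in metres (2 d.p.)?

A = π r² = π × 0.875² = 2.4053 mm².
Length = 106 cm³ / 2.4053 mm² = 106000 / 2.4053 = 44069.35 mm = 44.07 m.

44.07 m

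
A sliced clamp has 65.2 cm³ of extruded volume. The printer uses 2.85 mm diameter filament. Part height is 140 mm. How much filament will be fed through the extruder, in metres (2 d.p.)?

A = π r² = π × 1.425² = 6.3794 mm².
L = 65200 mm³ / 6.3794 mm² = 10220.4 mm, i.e. 10.22 m.

10.22 m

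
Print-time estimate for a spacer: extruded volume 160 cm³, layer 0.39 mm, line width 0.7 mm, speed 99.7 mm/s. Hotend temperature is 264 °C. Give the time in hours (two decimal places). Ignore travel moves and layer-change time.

Extrusion cross-section = 0.39 × 0.7, so 0.273 mm².
Path length: 160000 mm³ / 0.273 mm² → 586080.6 mm.
Extrusion time = 586080.6 / 99.7, so 5878.4 s.
Converting: 5878.4 s = 1.63 hours.

1.63 hours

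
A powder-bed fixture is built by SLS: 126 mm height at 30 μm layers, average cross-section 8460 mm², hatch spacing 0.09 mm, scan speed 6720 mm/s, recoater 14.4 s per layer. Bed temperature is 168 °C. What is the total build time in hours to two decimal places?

33.12 hours

Layers = ⌈126/0.03⌉ = 4200.
Scan path per layer = 8460 / 0.09 = 94000 mm.
Laser time per layer = 94000 / 6720 = 13.9881 s.
Time per layer = 13.9881 + 14.4, so 28.3881 s.
Build time = 4200 × 28.3881 = 119230.02 s = 33.12 hours.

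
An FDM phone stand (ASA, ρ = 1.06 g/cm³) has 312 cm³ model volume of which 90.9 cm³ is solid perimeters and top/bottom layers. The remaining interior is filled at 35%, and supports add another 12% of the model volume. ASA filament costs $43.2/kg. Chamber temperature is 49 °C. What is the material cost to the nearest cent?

$9.42

Interior volume = 312 − 90.9 = 221.1 cm³.
Infill volume = 0.35 × 221.1 = 77.385 cm³.
Support = 0.12 × 312 = 37.44 cm³.
Total extruded = 90.9 + 77.385 + 37.44 = 205.725 cm³.
Mass: 205.725 × 1.06 → 218.0685 g.
Cost = 218.0685 g / 1000 × $43.2/kg = $9.42.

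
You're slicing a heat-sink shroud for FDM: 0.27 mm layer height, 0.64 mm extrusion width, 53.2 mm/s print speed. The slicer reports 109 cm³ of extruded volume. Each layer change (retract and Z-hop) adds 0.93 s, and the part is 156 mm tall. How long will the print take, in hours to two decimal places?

Line area: 0.27 × 0.64 → 0.1728 mm².
Toolpath length = 109 cm³ / 0.1728 mm² = 109000 / 0.1728 = 630787 mm.
Print-move time: 630787 / 53.2 → 11856.9 s.
Layers = ⌈156/0.27⌉ = 578.
Non-print overhead = 578 × 0.93 = 537.54 s.
Total = 11856.9 + 537.54 = 12394.44 s = 3.44 hours.

3.44 hours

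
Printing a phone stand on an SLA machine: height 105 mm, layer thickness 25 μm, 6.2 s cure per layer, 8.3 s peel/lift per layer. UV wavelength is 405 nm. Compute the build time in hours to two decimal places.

16.92 hours

Layers = ⌈105/0.025⌉ = 4200.
Cycle time: 6.2 + 8.3 → 14.5 s.
Build time: 4200 × 14.5 s = 60900 s, i.e. 16.92 hours.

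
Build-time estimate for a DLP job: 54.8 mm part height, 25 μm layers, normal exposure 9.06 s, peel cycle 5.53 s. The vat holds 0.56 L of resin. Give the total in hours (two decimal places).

8.88 hours

Layer count = ceil(54.8 / 0.025) = 2192.
Per-layer time = 9.06 + 5.53, so 14.59 s.
Total = 2192 × 14.59 = 31981.28 s = 8.88 hours.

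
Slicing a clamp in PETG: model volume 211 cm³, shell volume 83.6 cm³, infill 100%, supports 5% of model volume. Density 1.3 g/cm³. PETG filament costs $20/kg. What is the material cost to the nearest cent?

Interior volume = 211 − 83.6, so 127.4 cm³.
Deposited infill = 1.00 × 127.4, so 127.4 cm³.
Support: 0.05 × 211 → 10.55 cm³.
Deposited volume: 83.6 + 127.4 + 10.55 → 221.55 cm³.
Mass = 221.55 × 1.3, so 288.015 g.
Cost = 288.015 g / 1000 × $20/kg = $5.76.

$5.76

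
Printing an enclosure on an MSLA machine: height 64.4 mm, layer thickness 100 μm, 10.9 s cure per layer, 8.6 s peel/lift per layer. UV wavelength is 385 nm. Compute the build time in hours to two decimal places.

Layer count = ceil(64.4 / 0.1) = 644.
Each layer takes = 10.9 + 8.6 = 19.5 s.
Build time: 644 × 19.5 s = 12558 s, i.e. 3.49 hours.

3.49 hours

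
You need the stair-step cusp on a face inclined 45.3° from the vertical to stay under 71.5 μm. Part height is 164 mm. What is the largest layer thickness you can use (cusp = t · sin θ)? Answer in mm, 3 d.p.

t = h_c / sin θ = 0.0715 / 0.7108 = 0.101 mm.

0.101 mm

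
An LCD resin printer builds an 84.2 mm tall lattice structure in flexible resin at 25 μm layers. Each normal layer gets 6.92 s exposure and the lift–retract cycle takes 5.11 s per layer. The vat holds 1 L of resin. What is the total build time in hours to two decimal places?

11.25 hours

Layer count = ceil(84.2 / 0.025) = 3368.
Each layer takes: 6.92 + 5.11 → 12.03 s.
Build time: 3368 × 12.03 s = 40517.04 s, i.e. 11.25 hours.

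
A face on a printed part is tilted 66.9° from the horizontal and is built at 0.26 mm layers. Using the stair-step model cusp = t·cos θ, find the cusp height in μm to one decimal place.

h_c = t·cos θ = 0.26 × 0.3923 = 0.101998 mm (102.0 μm).

102.0 μm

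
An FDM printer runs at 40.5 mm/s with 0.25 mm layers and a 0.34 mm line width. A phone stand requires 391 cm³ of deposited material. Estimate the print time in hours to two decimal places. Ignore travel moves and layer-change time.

Line area: 0.25 × 0.34 → 0.085 mm².
Total extruded path = 391000/0.085 = 4600000 mm.
Print-move time = 4600000 / 40.5, so 113580.2 s.
In the requested units: 113580.2 s = 31.55 hours.

31.55 hours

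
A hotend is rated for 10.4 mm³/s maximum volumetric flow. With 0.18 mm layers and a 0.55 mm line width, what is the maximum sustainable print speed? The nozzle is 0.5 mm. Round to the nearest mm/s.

Extrusion cross-section = 0.18 × 0.55, so 0.099 mm².
Max speed = 10.4 / 0.099 = 105.05 ≈ 105 mm/s.

105 mm/s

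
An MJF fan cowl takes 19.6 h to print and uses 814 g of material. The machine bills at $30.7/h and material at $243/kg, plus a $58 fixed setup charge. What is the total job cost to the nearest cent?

$857.52

Machine cost = 30.7 × 19.6, so $601.72.
Feedstock cost = 243 × 814/1000 = $197.802.
Adding setup: 601.72 + 197.802 + 58 → 857.522 ≈ $857.52.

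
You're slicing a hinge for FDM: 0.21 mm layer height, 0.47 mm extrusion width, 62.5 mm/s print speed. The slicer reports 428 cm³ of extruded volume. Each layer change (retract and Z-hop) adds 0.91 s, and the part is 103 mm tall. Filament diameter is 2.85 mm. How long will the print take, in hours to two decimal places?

19.40 hours

Bead cross-section = 0.21 × 0.47, so 0.0987 mm².
Total extruded path = 428000/0.0987 = 4336372.8 mm.
Time extruding = 4336372.8 / 62.5, so 69382 s.
Layers = ⌈103/0.21⌉ = 491.
Layer-change overhead = 491 × 0.91, so 446.81 s.
Altogether 69382 + 446.81 = 69828.81 s, i.e. 19.40 hours.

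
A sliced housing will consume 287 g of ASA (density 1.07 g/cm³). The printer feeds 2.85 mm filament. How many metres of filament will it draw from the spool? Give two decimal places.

Volume = 287 g / 1.07 g·cm⁻³ = 268.2243 cm³ = 268224.3 mm³.
Filament cross-section = π × (2.85/2)² = 6.3794 mm².
Length = 268224.3 / 6.3794 = 42045.38 mm = 42.05 m.

42.05 m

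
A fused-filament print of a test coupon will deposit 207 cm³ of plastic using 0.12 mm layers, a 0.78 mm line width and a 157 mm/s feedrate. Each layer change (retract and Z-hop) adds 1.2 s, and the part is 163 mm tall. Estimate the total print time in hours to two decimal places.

4.37 hours

Extrusion cross-section: 0.12 × 0.78 → 0.0936 mm².
Toolpath length = 207 cm³ / 0.0936 mm² = 207000 / 0.0936 = 2211538.5 mm.
Time extruding = 2211538.5 / 157 = 14086.2 s.
Layer count = ceil(163 / 0.12) = 1359.
Non-print overhead: 1359 × 1.2 → 1630.8 s.
Total = 14086.2 + 1630.8 = 15717 s = 4.37 hours.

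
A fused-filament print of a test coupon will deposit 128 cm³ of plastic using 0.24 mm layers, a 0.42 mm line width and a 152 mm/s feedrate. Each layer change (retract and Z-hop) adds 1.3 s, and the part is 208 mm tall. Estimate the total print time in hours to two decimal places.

2.63 hours

Extrusion cross-section = 0.24 × 0.42 = 0.1008 mm².
Path length: 128000 mm³ / 0.1008 mm² → 1269841.3 mm.
Extrusion time = 1269841.3 / 152, so 8354.2 s.
Layer count = ceil(208 / 0.24) = 867.
Z-hop total = 867 × 1.3, so 1127.1 s.
Altogether 8354.2 + 1127.1 = 9481.3 s, i.e. 2.63 hours.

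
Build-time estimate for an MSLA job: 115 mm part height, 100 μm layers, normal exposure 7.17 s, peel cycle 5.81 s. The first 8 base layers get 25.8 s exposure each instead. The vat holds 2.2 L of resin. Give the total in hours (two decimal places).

Layer count = ceil(115 / 0.1) = 1150.
Burn-in layers: 8 × (25.8 + 5.81) → 252.88 s.
Regular layers: 1142 × (7.17 + 5.81) → 14823.16 s.
Sum: 252.88 + 14823.16 = 15076.04 s → 4.19 hours.

4.19 hours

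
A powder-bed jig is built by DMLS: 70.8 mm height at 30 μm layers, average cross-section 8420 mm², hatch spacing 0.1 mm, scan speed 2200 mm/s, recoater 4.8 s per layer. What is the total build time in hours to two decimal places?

28.24 hours

Layers = ⌈70.8/0.03⌉ = 2360.
Hatch length per layer = 8420 / 0.1, so 84200 mm.
Scan time per layer: 84200 / 2200 → 38.2727 s.
Time per layer = 38.2727 + 4.8 = 43.0727 s.
Total: 2360 × 43.0727 s = 101651.572 s → 28.24 hours.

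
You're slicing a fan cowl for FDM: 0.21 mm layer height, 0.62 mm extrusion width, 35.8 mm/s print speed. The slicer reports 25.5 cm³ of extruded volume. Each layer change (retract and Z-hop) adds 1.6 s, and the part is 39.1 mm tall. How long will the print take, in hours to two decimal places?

1.60 hours

Bead cross-section = 0.21 × 0.62, so 0.1302 mm².
Total extruded path = 25500/0.1302 = 195852.5 mm.
Print-move time = 195852.5 / 35.8 = 5470.7 s.
Layers = ⌈39.1/0.21⌉ = 187.
Z-hop total = 187 × 1.6 = 299.2 s.
Total = 5470.7 + 299.2 = 5769.9 s = 1.60 hours.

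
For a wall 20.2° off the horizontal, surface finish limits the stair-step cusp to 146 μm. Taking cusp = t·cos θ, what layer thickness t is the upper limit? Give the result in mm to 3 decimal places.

Layer height = cusp / cos(20.2°) = 0.146 / 0.9385 = 0.156 mm.

0.156 mm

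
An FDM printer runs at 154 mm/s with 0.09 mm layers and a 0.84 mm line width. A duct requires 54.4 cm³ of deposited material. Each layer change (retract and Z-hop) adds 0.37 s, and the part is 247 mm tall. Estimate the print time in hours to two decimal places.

Extrusion cross-section = 0.09 × 0.84, so 0.0756 mm².
Path length: 54400 mm³ / 0.0756 mm² → 719576.7 mm.
Time extruding: 719576.7 / 154 → 4672.6 s.
Number of layers: 247 / 0.09 → 2745 (rounded up).
Non-print overhead: 2745 × 0.37 → 1015.65 s.
Altogether 4672.6 + 1015.65 = 5688.25 s, i.e. 1.58 hours.

1.58 hours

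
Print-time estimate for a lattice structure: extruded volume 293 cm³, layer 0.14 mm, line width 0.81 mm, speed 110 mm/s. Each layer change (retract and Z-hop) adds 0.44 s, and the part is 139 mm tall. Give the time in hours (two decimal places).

Bead cross-section = 0.14 × 0.81 = 0.1134 mm².
Path length: 293000 mm³ / 0.1134 mm² → 2583774.3 mm.
Time extruding = 2583774.3 / 110 = 23488.9 s.
Layers = ⌈139/0.14⌉ = 993.
Layer-change overhead = 993 × 0.44 = 436.92 s.
Altogether 23488.9 + 436.92 = 23925.82 s, i.e. 6.65 hours.

6.65 hours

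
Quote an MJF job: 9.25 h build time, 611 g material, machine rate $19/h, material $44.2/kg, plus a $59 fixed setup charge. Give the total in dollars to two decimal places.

Machine cost: 19 × 9.25 → $175.75.
Material charge = 44.2 × 611/1000, so $27.0062.
Adding setup: 175.75 + 27.0062 + 59 → 261.7562 ≈ $261.76.

$261.76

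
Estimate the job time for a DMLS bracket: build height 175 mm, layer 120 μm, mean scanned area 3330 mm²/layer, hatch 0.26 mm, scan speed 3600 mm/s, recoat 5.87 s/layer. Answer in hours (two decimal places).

Layer count = ceil(175 / 0.12) = 1459.
Scan path per layer = 3330 / 0.26, so 12807.7 mm.
Per-layer scan time: 12807.7 / 3600 → 3.5577 s.
Per-layer time = 3.5577 + 5.87 = 9.4277 s.
1459 layers × 9.4277 s/layer = 13755.0143 s, i.e. 3.82 hours.

3.82 hours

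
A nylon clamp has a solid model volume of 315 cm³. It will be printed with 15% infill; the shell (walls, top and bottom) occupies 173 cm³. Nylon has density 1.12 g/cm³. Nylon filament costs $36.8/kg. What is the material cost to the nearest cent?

Volume inside the shell: 315 − 173 → 142 cm³.
Infill deposited: 0.15 × 142 → 21.3 cm³.
Deposited volume = 173 + 21.3 = 194.3 cm³.
Mass = 194.3 × 1.12, so 217.616 g.
At $36.8/kg: 217.616/1000 × 36.8 = $8.01.

$8.01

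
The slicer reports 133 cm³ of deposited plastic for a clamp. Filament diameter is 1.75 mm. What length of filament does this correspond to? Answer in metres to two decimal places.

Filament cross-section = π × (1.75/2)² = 2.4053 mm².
Length = 133 cm³ / 2.4053 mm² = 133000 / 2.4053 = 55294.56 mm = 55.29 m.

55.29 m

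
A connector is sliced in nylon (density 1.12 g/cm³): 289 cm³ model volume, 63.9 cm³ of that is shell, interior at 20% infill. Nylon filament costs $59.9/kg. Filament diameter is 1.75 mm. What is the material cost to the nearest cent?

$7.31

Volume inside the shell: 289 − 63.9 → 225.1 cm³.
Deposited infill = 0.20 × 225.1, so 45.02 cm³.
Deposited volume = 63.9 + 45.02 = 108.92 cm³.
Mass: 108.92 × 1.12 → 121.9904 g.
At $59.9/kg: 121.9904/1000 × 59.9 = $7.31.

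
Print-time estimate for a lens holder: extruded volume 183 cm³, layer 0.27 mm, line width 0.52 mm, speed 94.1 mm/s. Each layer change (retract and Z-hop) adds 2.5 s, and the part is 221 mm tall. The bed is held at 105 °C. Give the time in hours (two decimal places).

4.42 hours

Line area = 0.27 × 0.52, so 0.1404 mm².
Total extruded path = 183000/0.1404 = 1303418.8 mm.
Time extruding = 1303418.8 / 94.1, so 13851.4 s.
Number of layers: 221 / 0.27 → 819 (rounded up).
Layer-change overhead = 819 × 2.5, so 2047.5 s.
Total = 13851.4 + 2047.5 = 15898.9 s = 4.42 hours.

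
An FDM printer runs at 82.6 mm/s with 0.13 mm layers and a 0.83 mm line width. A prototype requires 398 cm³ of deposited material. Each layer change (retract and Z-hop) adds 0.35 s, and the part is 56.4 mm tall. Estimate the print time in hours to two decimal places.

Line area = 0.13 × 0.83, so 0.1079 mm².
Path length: 398000 mm³ / 0.1079 mm² → 3688600.6 mm.
Print-move time = 3688600.6 / 82.6 = 44656.2 s.
Layers = ⌈56.4/0.13⌉ = 434.
Z-hop total: 434 × 0.35 → 151.9 s.
Altogether 44656.2 + 151.9 = 44808.1 s, i.e. 12.45 hours.

12.45 hours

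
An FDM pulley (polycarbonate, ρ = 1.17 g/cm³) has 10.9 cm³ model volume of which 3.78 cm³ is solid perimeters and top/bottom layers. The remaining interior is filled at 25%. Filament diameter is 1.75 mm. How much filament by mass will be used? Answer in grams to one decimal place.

Volume inside the shell = 10.9 − 3.78 = 7.12 cm³.
Infill deposited: 0.25 × 7.12 → 1.78 cm³.
Total printed volume = 3.78 + 1.78, so 5.56 cm³.
Mass: 5.56 × 1.17 → 6.5052 g.

6.5 g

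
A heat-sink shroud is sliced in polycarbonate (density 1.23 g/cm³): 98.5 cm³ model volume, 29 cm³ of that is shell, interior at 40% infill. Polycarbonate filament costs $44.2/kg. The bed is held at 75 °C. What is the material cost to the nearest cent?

Infill region = 98.5 − 29 = 69.5 cm³.
Infill deposited: 0.40 × 69.5 → 27.8 cm³.
Total extruded = 29 + 27.8 = 56.8 cm³.
Mass = 56.8 × 1.23, so 69.864 g.
Cost = 69.864 g / 1000 × $44.2/kg = $3.09.

$3.09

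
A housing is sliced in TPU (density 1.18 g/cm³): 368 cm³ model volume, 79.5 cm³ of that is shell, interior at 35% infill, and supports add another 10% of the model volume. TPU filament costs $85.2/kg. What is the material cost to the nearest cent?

$21.84

Volume inside the shell: 368 − 79.5 → 288.5 cm³.
Infill volume = 0.35 × 288.5 = 100.975 cm³.
Support: 0.10 × 368 → 36.8 cm³.
Deposited volume = 79.5 + 100.975 + 36.8 = 217.275 cm³.
Mass = 217.275 × 1.18, so 256.3845 g.
At $85.2/kg: 256.3845/1000 × 85.2 = $21.84.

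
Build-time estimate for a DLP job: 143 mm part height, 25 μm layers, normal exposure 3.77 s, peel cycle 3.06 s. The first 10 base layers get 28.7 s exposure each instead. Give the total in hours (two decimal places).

Number of layers: 143 / 0.025 → 5720 (rounded up).
Burn-in layers = 10 × (28.7 + 3.06) = 317.6 s.
Normal layers: 5710 × (3.77 + 3.06) → 38999.3 s.
Total = 317.6 + 38999.3 = 39316.9 s = 10.92 hours.

10.92 hours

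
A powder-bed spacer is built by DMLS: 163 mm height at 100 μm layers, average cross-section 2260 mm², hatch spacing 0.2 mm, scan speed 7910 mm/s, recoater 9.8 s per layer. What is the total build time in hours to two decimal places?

Number of layers: 163 / 0.1 → 1630 (rounded up).
Per-layer scan distance = 2260 / 0.2, so 11300 mm.
Laser time per layer: 11300 / 7910 → 1.4286 s.
Layer cycle = 1.4286 + 9.8, so 11.2286 s.
Total: 1630 × 11.2286 s = 18302.618 s → 5.08 hours.

5.08 hours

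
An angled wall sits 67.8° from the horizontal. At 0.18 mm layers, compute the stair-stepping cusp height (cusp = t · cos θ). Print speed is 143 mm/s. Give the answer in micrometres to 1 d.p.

cos(67.8°) = 0.3778, so cusp = 0.18 × 0.3778 = 0.068004 mm → 68.0 μm.

68.0 μm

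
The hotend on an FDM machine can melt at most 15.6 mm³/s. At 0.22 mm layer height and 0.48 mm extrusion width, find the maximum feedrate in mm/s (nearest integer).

A: 0.22 × 0.48 → 0.1056 mm².
v_max = Q/A = 15.6/0.1056 = 147.73 mm/s → 148 mm/s.

148 mm/s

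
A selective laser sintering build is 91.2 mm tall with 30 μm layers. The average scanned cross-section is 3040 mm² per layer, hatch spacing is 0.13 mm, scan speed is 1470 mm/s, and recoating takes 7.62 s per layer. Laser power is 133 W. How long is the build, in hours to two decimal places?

Layer count = ceil(91.2 / 0.03) = 3040.
Per-layer scan distance = 3040 / 0.13 = 23384.6 mm.
Scan time per layer: 23384.6 / 1470 → 15.9079 s.
Layer cycle = 15.9079 + 7.62, so 23.5279 s.
3040 layers × 23.5279 s/layer = 71524.816 s, i.e. 19.87 hours.

19.87 hours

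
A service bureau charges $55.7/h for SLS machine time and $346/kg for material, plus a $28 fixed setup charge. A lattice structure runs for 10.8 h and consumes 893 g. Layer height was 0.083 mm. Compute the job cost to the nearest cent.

$938.54

Machine-time cost: 55.7 × 10.8 → $601.56.
Feedstock cost: 346 × 893/1000 → $308.978.
Total = 601.56 + 308.978 + 28 = 938.538 ≈ $938.54.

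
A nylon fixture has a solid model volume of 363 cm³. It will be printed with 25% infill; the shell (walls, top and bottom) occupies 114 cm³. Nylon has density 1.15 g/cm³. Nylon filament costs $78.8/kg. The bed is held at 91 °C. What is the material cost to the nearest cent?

$15.97

Interior volume: 363 − 114 → 249 cm³.
Deposited infill = 0.25 × 249 = 62.25 cm³.
Total printed volume = 114 + 62.25 = 176.25 cm³.
Mass = 176.25 × 1.15, so 202.6875 g.
At $78.8/kg: 202.6875/1000 × 78.8 = $15.97.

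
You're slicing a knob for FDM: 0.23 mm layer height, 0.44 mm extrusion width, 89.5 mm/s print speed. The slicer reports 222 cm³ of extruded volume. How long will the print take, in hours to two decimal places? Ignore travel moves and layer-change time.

Line area = 0.23 × 0.44 = 0.1012 mm².
Toolpath length = 222 cm³ / 0.1012 mm² = 222000 / 0.1012 = 2193675.9 mm.
Extrusion time: 2193675.9 / 89.5 → 24510.3 s.
That's 24510.3 s → 6.81 hours.

6.81 hours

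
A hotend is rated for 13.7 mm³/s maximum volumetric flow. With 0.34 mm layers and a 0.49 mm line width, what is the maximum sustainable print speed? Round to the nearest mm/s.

Bead cross-section = 0.34 × 0.49, so 0.1666 mm².
Max speed = 13.7 / 0.1666 = 82.23 ≈ 82 mm/s.

82 mm/s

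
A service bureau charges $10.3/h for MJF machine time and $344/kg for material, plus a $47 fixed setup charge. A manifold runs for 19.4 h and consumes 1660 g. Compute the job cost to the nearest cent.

Time charge: 10.3 × 19.4 → $199.82.
Material charge: 344 × 1660/1000 → $571.04.
Total = 199.82 + 571.04 + 47 = $817.86.

$817.86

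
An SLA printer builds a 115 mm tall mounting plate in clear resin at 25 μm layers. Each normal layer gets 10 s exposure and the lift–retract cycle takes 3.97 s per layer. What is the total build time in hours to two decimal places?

Layer count = ceil(115 / 0.025) = 4600.
Per-layer time: 10 + 3.97 → 13.97 s.
Total = 4600 × 13.97 = 64262 s = 17.85 hours.

17.85 hours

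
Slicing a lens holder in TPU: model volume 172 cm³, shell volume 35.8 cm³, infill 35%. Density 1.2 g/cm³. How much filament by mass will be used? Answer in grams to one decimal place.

100.2 g

Volume inside the shell = 172 − 35.8 = 136.2 cm³.
Infill volume = 0.35 × 136.2, so 47.67 cm³.
Total printed volume = 35.8 + 47.67 = 83.47 cm³.
Mass = 83.47 × 1.2 = 100.164 g.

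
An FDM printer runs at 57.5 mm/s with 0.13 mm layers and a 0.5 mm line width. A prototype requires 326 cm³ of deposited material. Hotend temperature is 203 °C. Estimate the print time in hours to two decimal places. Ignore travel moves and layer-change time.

24.23 hours

Line area = 0.13 × 0.5 = 0.065 mm².
Toolpath length = 326 cm³ / 0.065 mm² = 326000 / 0.065 = 5015384.6 mm.
Print-move time = 5015384.6 / 57.5 = 87224.1 s.
That's 87224.1 s → 24.23 hours.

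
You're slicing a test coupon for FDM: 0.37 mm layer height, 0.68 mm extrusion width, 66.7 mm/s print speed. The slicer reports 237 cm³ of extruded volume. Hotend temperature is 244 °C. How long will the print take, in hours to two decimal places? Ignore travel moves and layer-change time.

3.92 hours

Line area = 0.37 × 0.68, so 0.2516 mm².
Path length: 237000 mm³ / 0.2516 mm² → 941971.4 mm.
Time extruding: 941971.4 / 66.7 → 14122.5 s.
14122.5 s = 3.92 hours.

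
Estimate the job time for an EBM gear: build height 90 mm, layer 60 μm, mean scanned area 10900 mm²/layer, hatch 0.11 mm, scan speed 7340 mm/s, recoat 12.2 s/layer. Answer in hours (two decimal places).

Number of layers: 90 / 0.06 → 1500 (rounded up).
Hatch length per layer = 10900 / 0.11 = 99090.9 mm.
Beam time per layer: 99090.9 / 7340 → 13.5001 s.
Layer cycle = 13.5001 + 12.2, so 25.7001 s.
1500 layers × 25.7001 s/layer = 38550.15 s, i.e. 10.71 hours.

10.71 hours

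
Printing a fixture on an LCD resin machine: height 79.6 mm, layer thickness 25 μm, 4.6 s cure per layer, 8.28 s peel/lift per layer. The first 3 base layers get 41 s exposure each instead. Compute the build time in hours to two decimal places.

11.42 hours

Layers = ⌈79.6/0.025⌉ = 3184.
Bottom layers = 3 × (41 + 8.28), so 147.84 s.
Normal layers = 3181 × (4.6 + 8.28) = 40971.28 s.
Sum: 147.84 + 40971.28 = 41119.12 s → 11.42 hours.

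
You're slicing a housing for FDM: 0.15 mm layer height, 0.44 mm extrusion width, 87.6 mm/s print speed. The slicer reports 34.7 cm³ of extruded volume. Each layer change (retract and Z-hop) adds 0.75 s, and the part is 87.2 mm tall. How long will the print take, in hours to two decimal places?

Line area = 0.15 × 0.44 = 0.066 mm².
Path length: 34700 mm³ / 0.066 mm² → 525757.6 mm.
Extrusion time = 525757.6 / 87.6, so 6001.8 s.
Number of layers: 87.2 / 0.15 → 582 (rounded up).
Layer-change overhead = 582 × 0.75 = 436.5 s.
Total = 6001.8 + 436.5 = 6438.3 s = 1.79 hours.

1.79 hours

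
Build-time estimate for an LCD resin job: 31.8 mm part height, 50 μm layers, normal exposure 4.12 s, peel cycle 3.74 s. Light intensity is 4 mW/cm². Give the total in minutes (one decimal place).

Number of layers: 31.8 / 0.05 → 636 (rounded up).
Cycle time = 4.12 + 3.74 = 7.86 s.
Total = 636 × 7.86 = 4998.96 s = 83.3 minutes.

83.3 minutes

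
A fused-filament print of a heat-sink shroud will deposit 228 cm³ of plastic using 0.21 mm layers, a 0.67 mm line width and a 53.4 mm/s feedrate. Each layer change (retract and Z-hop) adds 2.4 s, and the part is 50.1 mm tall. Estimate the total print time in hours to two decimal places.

Extrusion cross-section: 0.21 × 0.67 → 0.1407 mm².
Toolpath length = 228 cm³ / 0.1407 mm² = 228000 / 0.1407 = 1620469.1 mm.
Print-move time = 1620469.1 / 53.4 = 30345.9 s.
Layers = ⌈50.1/0.21⌉ = 239.
Layer-change overhead = 239 × 2.4 = 573.6 s.
Total = 30345.9 + 573.6 = 30919.5 s = 8.59 hours.

8.59 hours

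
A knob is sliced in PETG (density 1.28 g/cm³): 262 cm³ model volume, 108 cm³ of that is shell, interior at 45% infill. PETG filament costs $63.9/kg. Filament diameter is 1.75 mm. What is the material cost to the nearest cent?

$14.50

Interior volume = 262 − 108 = 154 cm³.
Infill volume: 0.45 × 154 → 69.3 cm³.
Total printed volume: 108 + 69.3 → 177.3 cm³.
Mass: 177.3 × 1.28 → 226.944 g.
Cost = 226.944 g / 1000 × $63.9/kg = $14.50.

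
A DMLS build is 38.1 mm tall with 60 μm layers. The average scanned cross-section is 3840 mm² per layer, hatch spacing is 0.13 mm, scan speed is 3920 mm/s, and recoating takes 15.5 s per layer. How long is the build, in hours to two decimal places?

Layer count = ceil(38.1 / 0.06) = 635.
Scan path per layer = 3840 / 0.13, so 29538.5 mm.
Laser time per layer = 29538.5 / 3920, so 7.5353 s.
Layer cycle: 7.5353 + 15.5 → 23.0353 s.
Build time = 635 × 23.0353 = 14627.4155 s = 4.06 hours.

4.06 hours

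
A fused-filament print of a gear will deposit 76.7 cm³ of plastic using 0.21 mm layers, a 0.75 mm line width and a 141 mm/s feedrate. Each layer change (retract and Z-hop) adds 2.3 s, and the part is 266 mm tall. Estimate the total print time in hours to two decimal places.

1.77 hours

Extrusion cross-section: 0.21 × 0.75 → 0.1575 mm².
Path length: 76700 mm³ / 0.1575 mm² → 486984.1 mm.
Time extruding = 486984.1 / 141 = 3453.8 s.
Layer count = ceil(266 / 0.21) = 1267.
Non-print overhead = 1267 × 2.3 = 2914.1 s.
Altogether 3453.8 + 2914.1 = 6367.9 s, i.e. 1.77 hours.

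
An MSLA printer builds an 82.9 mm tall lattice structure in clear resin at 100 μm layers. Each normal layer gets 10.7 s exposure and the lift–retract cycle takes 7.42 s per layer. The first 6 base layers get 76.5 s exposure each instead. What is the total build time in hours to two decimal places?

4.28 hours

Layer count = ceil(82.9 / 0.1) = 829.
Base layers: 6 × (76.5 + 7.42) → 503.52 s.
Remaining layers = 823 × (10.7 + 7.42), so 14912.76 s.
Sum: 503.52 + 14912.76 = 15416.28 s → 4.28 hours.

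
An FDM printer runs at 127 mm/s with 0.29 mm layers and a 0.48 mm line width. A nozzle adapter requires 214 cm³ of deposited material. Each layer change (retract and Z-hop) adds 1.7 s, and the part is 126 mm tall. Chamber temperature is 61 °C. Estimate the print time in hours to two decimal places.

3.57 hours

Bead cross-section: 0.29 × 0.48 → 0.1392 mm².
Path length: 214000 mm³ / 0.1392 mm² → 1537356.3 mm.
Print-move time = 1537356.3 / 127, so 12105.2 s.
Layer count = ceil(126 / 0.29) = 435.
Non-print overhead = 435 × 1.7 = 739.5 s.
Altogether 12105.2 + 739.5 = 12844.7 s, i.e. 3.57 hours.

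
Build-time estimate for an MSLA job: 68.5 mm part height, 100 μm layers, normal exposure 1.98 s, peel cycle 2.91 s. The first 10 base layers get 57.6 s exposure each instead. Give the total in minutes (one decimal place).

65.1 minutes

Number of layers: 68.5 / 0.1 → 685 (rounded up).
Base layers = 10 × (57.6 + 2.91) = 605.1 s.
Regular layers: 675 × (1.98 + 2.91) → 3300.75 s.
Total = 605.1 + 3300.75 = 3905.85 s = 65.1 minutes.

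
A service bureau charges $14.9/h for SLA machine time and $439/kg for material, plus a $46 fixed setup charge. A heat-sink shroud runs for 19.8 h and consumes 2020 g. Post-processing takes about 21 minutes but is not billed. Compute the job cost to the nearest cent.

Machine-time cost = 14.9 × 19.8, so $295.02.
Material charge = 439 × 2020/1000 = $886.78.
Total = 295.02 + 886.78 + 46 = $1227.80.

$1227.80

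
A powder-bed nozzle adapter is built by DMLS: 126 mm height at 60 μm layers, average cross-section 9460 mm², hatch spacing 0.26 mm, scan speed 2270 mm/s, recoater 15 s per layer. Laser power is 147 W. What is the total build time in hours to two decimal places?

18.10 hours

Layers = ⌈126/0.06⌉ = 2100.
Per-layer scan distance: 9460 / 0.26 → 36384.6 mm.
Scan time per layer: 36384.6 / 2270 → 16.0285 s.
Time per layer = 16.0285 + 15, so 31.0285 s.
2100 layers × 31.0285 s/layer = 65159.85 s, i.e. 18.10 hours.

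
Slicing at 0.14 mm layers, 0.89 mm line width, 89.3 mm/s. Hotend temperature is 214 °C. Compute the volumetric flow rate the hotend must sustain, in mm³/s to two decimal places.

Extrusion cross-section: 0.14 × 0.89 → 0.1246 mm².
Q = v·A = 89.3 × 0.1246 = 11.13 mm³/s.

11.13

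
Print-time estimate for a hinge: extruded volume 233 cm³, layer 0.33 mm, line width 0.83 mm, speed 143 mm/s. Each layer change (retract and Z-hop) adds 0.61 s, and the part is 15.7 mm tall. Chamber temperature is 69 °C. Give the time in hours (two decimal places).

1.66 hours

Line area: 0.33 × 0.83 → 0.2739 mm².
Path length: 233000 mm³ / 0.2739 mm² → 850675.4 mm.
Time extruding = 850675.4 / 143, so 5948.8 s.
Layers = ⌈15.7/0.33⌉ = 48.
Z-hop total = 48 × 0.61, so 29.28 s.
Altogether 5948.8 + 29.28 = 5978.08 s, i.e. 1.66 hours.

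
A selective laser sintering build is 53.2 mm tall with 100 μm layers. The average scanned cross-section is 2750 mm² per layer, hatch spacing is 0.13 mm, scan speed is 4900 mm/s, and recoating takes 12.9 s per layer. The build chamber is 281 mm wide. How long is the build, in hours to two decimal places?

2.54 hours

Number of layers: 53.2 / 0.1 → 532 (rounded up).
Hatch length per layer: 2750 / 0.13 → 21153.8 mm.
Per-layer scan time = 21153.8 / 4900 = 4.3171 s.
Layer cycle = 4.3171 + 12.9, so 17.2171 s.
Build time = 532 × 17.2171 = 9159.4972 s = 2.54 hours.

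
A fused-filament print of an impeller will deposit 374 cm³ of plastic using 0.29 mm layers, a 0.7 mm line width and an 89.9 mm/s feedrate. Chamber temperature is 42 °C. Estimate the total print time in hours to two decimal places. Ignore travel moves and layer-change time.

Extrusion cross-section: 0.29 × 0.7 → 0.203 mm².
Path length: 374000 mm³ / 0.203 mm² → 1842364.5 mm.
Print-move time: 1842364.5 / 89.9 → 20493.5 s.
Converting: 20493.5 s = 5.69 hours.

5.69 hours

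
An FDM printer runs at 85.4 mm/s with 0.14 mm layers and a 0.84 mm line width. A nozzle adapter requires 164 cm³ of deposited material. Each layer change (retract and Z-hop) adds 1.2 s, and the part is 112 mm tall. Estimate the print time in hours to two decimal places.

Extrusion cross-section: 0.14 × 0.84 → 0.1176 mm².
Total extruded path = 164000/0.1176 = 1394557.8 mm.
Print-move time: 1394557.8 / 85.4 → 16329.7 s.
Number of layers: 112 / 0.14 → 800 (rounded up).
Layer-change overhead = 800 × 1.2 = 960 s.
Total = 16329.7 + 960 = 17289.7 s = 4.80 hours.

4.80 hours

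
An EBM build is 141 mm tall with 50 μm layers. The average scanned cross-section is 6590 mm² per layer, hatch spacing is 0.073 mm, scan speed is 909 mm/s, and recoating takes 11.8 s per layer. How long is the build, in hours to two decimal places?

Layer count = ceil(141 / 0.05) = 2820.
Scan path per layer = 6590 / 0.073, so 90274 mm.
Per-layer scan time = 90274 / 909, so 99.3113 s.
Layer cycle: 99.3113 + 11.8 → 111.1113 s.
Build time = 2820 × 111.1113 = 313333.866 s = 87.04 hours.

87.04 hours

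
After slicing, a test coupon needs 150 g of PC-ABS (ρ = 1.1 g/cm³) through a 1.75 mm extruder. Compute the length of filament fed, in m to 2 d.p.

Extruded volume: 150/1.1 = 136.3636 cm³ (136363.6 mm³).
Filament cross-section = π × (1.75/2)² = 2.4053 mm².
L = V/A = 136363.6/2.4053 = 56692.97 mm → 56.69 m.

56.69 m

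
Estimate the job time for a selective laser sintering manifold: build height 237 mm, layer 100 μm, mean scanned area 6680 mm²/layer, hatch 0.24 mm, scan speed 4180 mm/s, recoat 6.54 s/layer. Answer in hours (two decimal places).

Layer count = ceil(237 / 0.1) = 2370.
Hatch length per layer = 6680 / 0.24 = 27833.3 mm.
Laser time per layer: 27833.3 / 4180 → 6.6587 s.
Per-layer time = 6.6587 + 6.54, so 13.1987 s.
Build time = 2370 × 13.1987 = 31280.919 s = 8.69 hours.

8.69 hours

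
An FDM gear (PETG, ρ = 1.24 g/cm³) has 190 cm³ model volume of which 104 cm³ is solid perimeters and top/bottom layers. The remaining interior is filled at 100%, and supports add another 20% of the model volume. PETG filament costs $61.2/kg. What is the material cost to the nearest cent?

$17.30

Interior volume: 190 − 104 → 86 cm³.
Deposited infill: 1.00 × 86 → 86 cm³.
Support: 0.20 × 190 → 38 cm³.
Deposited volume = 104 + 86 + 38, so 228 cm³.
Mass = 228 × 1.24 = 282.72 g.
At $61.2/kg: 282.72/1000 × 61.2 = $17.30.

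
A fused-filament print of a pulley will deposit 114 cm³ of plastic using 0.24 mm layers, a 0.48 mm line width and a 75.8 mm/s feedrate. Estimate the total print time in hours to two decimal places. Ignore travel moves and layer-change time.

3.63 hours

Extrusion cross-section = 0.24 × 0.48, so 0.1152 mm².
Path length: 114000 mm³ / 0.1152 mm² → 989583.3 mm.
Print-move time = 989583.3 / 75.8, so 13055.2 s.
13055.2 s = 3.63 hours.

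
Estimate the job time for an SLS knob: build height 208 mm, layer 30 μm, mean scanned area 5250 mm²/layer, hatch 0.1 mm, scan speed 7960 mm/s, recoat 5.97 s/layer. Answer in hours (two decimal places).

Layer count = ceil(208 / 0.03) = 6934.
Hatch length per layer: 5250 / 0.1 → 52500 mm.
Laser time per layer = 52500 / 7960 = 6.5955 s.
Per-layer time = 6.5955 + 5.97, so 12.5655 s.
6934 layers × 12.5655 s/layer = 87129.177 s, i.e. 24.20 hours.

24.20 hours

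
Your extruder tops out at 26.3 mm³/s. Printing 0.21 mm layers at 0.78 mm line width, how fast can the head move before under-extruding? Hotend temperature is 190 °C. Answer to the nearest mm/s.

161 mm/s

Extrusion cross-section = 0.21 × 0.78 = 0.1638 mm².
v_max = Q/A = 26.3/0.1638 = 160.56 mm/s → 161 mm/s.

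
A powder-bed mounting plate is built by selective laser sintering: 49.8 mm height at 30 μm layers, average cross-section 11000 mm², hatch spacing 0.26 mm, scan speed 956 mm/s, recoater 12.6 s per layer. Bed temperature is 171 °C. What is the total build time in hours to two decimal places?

Layer count = ceil(49.8 / 0.03) = 1660.
Per-layer scan distance = 11000 / 0.26, so 42307.7 mm.
Laser time per layer = 42307.7 / 956 = 44.2549 s.
Per-layer time = 44.2549 + 12.6, so 56.8549 s.
Total: 1660 × 56.8549 s = 94379.134 s → 26.22 hours.

26.22 hours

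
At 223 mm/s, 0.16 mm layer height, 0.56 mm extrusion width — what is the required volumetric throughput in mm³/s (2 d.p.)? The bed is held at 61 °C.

19.98

Extrusion cross-section: 0.16 × 0.56 → 0.0896 mm².
Volumetric flow = 223 × 0.0896 = 19.98 mm³/s.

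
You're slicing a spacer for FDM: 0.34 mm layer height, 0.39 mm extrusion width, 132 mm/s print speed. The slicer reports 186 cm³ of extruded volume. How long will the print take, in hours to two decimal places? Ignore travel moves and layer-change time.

Bead cross-section = 0.34 × 0.39 = 0.1326 mm².
Total extruded path = 186000/0.1326 = 1402714.9 mm.
Time extruding = 1402714.9 / 132 = 10626.6 s.
10626.6 s = 2.95 hours.

2.95 hours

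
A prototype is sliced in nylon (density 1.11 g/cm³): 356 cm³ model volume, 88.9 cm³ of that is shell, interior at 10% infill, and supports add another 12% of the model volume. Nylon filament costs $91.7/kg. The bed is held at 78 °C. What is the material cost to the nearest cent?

Volume inside the shell: 356 − 88.9 → 267.1 cm³.
Infill volume = 0.10 × 267.1, so 26.71 cm³.
Support = 0.12 × 356, so 42.72 cm³.
Total printed volume: 88.9 + 26.71 + 42.72 → 158.33 cm³.
Mass = 158.33 × 1.11, so 175.7463 g.
Cost = 175.7463 g / 1000 × $91.7/kg = $16.12.

$16.12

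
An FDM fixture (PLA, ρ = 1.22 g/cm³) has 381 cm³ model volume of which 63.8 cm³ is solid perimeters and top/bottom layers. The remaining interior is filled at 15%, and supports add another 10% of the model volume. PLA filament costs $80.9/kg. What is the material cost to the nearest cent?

Infill region = 381 − 63.8 = 317.2 cm³.
Infill deposited: 0.15 × 317.2 → 47.58 cm³.
Support = 0.10 × 381, so 38.1 cm³.
Deposited volume = 63.8 + 47.58 + 38.1 = 149.48 cm³.
Mass = 149.48 × 1.22, so 182.3656 g.
At $80.9/kg: 182.3656/1000 × 80.9 = $14.75.

$14.75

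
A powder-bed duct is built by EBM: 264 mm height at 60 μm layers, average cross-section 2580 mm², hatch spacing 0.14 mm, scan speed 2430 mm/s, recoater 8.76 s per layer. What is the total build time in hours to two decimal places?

19.98 hours

Layer count = ceil(264 / 0.06) = 4400.
Per-layer scan distance = 2580 / 0.14, so 18428.6 mm.
Beam time per layer = 18428.6 / 2430, so 7.5838 s.
Per-layer time: 7.5838 + 8.76 → 16.3438 s.
4400 layers × 16.3438 s/layer = 71912.72 s, i.e. 19.98 hours.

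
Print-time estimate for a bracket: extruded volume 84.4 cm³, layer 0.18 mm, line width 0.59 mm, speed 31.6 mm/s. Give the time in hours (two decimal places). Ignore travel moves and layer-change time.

6.99 hours

Extrusion cross-section = 0.18 × 0.59, so 0.1062 mm².
Toolpath length = 84.4 cm³ / 0.1062 mm² = 84400 / 0.1062 = 794726.9 mm.
Print-move time = 794726.9 / 31.6 = 25149.6 s.
In the requested units: 25149.6 s = 6.99 hours.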